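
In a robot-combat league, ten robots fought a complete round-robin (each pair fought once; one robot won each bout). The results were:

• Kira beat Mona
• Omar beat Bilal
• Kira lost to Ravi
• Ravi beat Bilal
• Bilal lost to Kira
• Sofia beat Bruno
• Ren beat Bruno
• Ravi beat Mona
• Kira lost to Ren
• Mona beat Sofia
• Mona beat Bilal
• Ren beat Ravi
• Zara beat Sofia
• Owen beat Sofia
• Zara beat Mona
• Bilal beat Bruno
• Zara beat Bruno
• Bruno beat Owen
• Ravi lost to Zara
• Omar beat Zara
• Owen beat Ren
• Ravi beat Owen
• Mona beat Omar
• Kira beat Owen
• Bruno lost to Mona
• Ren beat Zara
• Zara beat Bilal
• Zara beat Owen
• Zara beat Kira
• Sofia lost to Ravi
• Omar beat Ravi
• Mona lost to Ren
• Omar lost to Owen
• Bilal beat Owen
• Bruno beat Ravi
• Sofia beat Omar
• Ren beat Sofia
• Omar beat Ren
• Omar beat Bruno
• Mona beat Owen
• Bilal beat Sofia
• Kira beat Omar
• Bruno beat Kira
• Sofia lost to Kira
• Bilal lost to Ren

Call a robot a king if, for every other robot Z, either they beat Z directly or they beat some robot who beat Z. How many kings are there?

Bilal cannot reach Mona, Zara in two steps.
Sofia cannot reach Mona in two steps.
Omar reaches everyone (king).
Mona reaches everyone (king).
Bruno cannot reach Zara in two steps.
Kira reaches everyone (king).
Zara reaches everyone (king).
Ravi cannot reach Zara in two steps.
Ren reaches everyone (king).
Owen reaches everyone (king).
Kings: Omar, Mona, Kira, Zara, Ren, Owen — 6.

6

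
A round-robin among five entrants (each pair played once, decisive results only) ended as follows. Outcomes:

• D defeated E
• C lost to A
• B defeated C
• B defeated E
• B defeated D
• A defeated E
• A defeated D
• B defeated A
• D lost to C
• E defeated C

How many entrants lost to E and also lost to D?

0

E beat: C.
D beat: E.
No one was beaten by both.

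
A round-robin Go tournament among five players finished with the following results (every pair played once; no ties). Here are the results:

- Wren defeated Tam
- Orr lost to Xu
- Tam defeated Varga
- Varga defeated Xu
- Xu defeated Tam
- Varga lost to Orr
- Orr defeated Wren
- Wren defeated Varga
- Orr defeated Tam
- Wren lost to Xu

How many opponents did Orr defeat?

Orr's results: beat Varga, Tam, Wren; lost to Xu.
That is 3 wins.

3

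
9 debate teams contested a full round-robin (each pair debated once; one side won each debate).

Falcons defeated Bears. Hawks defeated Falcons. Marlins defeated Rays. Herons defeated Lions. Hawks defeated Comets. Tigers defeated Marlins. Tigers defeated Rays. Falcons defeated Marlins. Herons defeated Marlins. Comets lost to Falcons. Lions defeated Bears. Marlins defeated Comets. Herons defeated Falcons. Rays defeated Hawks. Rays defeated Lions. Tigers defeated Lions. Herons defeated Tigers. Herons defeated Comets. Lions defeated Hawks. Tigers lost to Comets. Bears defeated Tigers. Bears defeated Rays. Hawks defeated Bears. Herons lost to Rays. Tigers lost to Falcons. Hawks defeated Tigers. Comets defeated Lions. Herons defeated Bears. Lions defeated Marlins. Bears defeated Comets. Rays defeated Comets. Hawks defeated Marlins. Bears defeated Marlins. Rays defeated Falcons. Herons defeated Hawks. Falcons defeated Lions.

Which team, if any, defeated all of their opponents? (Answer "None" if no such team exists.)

None

Highest win total is Herons with 7 (out of 8 possible).
Herons lost to Rays, so no team went undefeated.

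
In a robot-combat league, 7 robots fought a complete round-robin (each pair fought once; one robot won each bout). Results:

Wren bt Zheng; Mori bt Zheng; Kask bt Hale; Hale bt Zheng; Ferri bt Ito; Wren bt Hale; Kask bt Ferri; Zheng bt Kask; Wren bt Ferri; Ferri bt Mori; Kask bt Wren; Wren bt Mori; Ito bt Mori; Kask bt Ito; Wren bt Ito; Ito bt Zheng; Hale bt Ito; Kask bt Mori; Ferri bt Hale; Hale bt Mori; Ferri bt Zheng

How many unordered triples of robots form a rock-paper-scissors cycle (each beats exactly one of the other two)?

Win totals: Ferri 4, Hale 3, Wren 5, Ito 2, Mori 1, Zheng 1, Kask 5.
A robot with w wins dominates both others in C(w,2) triples; summing gives 6 + 3 + 10 + 1 + 0 + 0 + 10 = 30 transitive triples.
Total triples C(7,3) = 35, so cyclic triples = 35 − 30 = 5.

5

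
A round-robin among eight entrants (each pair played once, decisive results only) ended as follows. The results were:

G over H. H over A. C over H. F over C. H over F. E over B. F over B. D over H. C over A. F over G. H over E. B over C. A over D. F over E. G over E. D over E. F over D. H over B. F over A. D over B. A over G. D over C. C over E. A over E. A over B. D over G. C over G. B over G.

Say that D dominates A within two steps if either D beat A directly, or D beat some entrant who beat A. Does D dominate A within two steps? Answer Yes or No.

D did not beat A directly.
D beat B, C, E, G, H. Of those, C beat A.

Yes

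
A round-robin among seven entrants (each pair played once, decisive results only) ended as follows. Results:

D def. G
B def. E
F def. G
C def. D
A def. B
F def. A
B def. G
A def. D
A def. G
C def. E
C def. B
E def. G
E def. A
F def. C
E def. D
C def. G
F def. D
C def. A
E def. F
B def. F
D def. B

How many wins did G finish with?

G's results: beat no one; lost to A, B, C, D, E, F.
That is 0 wins.

0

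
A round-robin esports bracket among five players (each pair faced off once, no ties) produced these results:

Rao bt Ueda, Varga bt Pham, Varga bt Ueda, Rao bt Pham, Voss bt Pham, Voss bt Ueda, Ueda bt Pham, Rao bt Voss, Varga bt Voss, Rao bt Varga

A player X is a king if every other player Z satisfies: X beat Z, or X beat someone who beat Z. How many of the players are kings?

Rao reaches everyone (king).
Ueda cannot reach Rao, Voss, Varga in two steps.
Voss cannot reach Rao, Varga in two steps.
Pham cannot reach Rao, Ueda, Voss, Varga in two steps.
Varga cannot reach Rao in two steps.
Kings: Rao — 1.

1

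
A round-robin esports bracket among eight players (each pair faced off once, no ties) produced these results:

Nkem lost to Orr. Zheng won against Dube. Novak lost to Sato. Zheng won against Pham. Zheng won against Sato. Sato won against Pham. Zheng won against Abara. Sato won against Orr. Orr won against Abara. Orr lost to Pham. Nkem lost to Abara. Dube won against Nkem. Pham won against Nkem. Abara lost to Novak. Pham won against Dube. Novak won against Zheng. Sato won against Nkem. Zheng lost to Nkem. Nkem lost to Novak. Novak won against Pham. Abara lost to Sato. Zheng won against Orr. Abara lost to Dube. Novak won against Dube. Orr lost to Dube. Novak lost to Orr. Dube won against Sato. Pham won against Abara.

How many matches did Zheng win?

Zheng's results: beat Dube, Abara, Pham, Orr, Sato; lost to Nkem, Novak.
That is 5 wins.

5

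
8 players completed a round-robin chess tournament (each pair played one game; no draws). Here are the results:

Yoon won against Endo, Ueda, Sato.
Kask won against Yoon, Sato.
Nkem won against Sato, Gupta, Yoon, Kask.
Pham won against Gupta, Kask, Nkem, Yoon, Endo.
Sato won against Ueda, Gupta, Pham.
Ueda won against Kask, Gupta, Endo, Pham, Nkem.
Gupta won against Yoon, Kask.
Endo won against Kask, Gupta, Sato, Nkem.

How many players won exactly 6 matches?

0

Win totals: Yoon 3, Ueda 5, Kask 2, Sato 3, Endo 4, Gupta 2, Pham 5, Nkem 4.
No player has exactly 6 wins.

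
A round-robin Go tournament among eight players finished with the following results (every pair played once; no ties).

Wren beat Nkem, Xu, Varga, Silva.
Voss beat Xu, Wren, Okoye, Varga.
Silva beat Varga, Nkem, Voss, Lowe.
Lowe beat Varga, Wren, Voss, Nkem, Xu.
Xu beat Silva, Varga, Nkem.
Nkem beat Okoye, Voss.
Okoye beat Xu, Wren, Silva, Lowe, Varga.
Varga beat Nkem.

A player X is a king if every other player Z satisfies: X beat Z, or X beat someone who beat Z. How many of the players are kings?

6

Xu cannot reach Wren in two steps.
Okoye reaches everyone (king).
Nkem reaches everyone (king).
Silva reaches everyone (king).
Lowe reaches everyone (king).
Voss reaches everyone (king).
Varga cannot reach Xu, Silva, Lowe, Wren in two steps.
Wren reaches everyone (king).
Kings: Okoye, Nkem, Silva, Lowe, Voss, Wren — 6.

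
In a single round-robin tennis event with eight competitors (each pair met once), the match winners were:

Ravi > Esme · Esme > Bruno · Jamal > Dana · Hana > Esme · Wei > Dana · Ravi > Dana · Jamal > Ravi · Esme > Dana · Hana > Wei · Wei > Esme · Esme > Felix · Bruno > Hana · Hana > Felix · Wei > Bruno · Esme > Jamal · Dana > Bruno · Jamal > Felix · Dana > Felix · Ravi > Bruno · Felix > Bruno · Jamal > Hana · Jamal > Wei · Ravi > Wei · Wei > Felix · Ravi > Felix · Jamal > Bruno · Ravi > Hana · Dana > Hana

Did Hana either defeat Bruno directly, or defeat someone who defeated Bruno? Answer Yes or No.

Hana did not beat Bruno directly.
Hana beat Wei, Esme, Felix. Of those, Wei beat Bruno.

Yes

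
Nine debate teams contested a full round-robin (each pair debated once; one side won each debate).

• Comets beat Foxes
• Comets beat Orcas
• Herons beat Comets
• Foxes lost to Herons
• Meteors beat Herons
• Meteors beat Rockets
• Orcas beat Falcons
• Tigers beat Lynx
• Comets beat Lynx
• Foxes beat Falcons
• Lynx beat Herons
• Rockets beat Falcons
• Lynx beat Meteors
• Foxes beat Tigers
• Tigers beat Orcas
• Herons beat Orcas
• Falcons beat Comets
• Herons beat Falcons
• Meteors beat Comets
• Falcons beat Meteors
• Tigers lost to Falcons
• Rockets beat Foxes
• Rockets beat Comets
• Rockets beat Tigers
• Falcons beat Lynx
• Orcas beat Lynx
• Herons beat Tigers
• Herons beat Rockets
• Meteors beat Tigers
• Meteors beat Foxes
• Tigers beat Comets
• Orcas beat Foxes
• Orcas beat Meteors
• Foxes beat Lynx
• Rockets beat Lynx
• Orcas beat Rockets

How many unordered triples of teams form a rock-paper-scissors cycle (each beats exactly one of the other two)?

23

Win totals: Comets 3, Meteors 5, Orcas 5, Herons 6, Rockets 5, Tigers 3, Falcons 4, Foxes 3, Lynx 2.
A team with w wins dominates both others in C(w,2) triples; summing gives 3 + 10 + 10 + 15 + 10 + 3 + 6 + 3 + 1 = 61 transitive triples.
Total triples C(9,3) = 84, so cyclic triples = 84 − 61 = 23.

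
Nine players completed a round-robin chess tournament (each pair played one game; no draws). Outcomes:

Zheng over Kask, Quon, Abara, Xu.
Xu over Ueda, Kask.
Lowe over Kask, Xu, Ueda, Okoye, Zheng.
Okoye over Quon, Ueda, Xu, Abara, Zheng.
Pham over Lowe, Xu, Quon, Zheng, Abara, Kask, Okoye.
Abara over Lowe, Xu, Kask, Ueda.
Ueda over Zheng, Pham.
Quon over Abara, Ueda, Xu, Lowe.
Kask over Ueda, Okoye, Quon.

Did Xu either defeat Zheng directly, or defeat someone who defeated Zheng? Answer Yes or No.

Xu did not beat Zheng directly.
Xu beat Ueda, Kask. Of those, Ueda beat Zheng.

Yes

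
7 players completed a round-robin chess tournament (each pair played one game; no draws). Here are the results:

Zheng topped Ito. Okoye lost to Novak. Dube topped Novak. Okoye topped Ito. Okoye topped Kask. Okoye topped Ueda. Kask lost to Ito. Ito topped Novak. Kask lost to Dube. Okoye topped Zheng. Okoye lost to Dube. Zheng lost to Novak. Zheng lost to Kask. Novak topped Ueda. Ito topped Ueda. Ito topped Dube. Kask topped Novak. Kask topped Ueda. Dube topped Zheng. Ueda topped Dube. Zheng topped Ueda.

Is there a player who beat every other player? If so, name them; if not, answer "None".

None

Highest win total is Okoye with 4 (out of 6 possible).
Okoye lost to Novak, Dube, so no player went undefeated.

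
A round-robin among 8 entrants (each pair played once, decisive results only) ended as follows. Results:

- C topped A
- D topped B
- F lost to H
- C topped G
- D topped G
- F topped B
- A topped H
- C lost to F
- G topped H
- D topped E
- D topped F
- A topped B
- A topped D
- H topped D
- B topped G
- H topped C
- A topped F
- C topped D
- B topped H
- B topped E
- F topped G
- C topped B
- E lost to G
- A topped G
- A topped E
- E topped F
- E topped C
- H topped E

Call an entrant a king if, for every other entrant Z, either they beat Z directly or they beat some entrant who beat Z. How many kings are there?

4

A reaches everyone (king).
B cannot reach A in two steps.
C reaches everyone (king).
D cannot reach A in two steps.
E cannot reach H in two steps.
F reaches everyone (king).
G cannot reach A, B in two steps.
H reaches everyone (king).
Kings: A, C, F, H — 4.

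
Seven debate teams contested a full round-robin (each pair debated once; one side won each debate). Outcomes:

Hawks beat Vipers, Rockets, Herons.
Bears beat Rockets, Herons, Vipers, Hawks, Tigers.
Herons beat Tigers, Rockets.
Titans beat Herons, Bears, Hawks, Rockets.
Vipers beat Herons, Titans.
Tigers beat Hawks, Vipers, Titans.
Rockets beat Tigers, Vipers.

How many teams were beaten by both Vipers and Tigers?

Vipers beat: Titans, Herons.
Tigers beat: Vipers, Hawks, Titans.
Both beat: Titans — 1.

1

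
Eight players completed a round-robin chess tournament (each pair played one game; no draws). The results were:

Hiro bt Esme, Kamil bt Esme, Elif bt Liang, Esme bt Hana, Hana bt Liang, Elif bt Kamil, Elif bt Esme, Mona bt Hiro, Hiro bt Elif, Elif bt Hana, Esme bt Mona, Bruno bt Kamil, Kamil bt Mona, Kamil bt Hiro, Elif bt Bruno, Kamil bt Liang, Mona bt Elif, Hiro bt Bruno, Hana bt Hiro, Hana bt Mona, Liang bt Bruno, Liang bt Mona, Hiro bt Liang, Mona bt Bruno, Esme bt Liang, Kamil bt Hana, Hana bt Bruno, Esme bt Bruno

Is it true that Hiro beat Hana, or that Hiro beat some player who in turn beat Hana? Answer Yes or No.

Yes

Hiro did not beat Hana directly.
Hiro beat Elif, Liang, Esme, Bruno. Of those, Elif beat Hana.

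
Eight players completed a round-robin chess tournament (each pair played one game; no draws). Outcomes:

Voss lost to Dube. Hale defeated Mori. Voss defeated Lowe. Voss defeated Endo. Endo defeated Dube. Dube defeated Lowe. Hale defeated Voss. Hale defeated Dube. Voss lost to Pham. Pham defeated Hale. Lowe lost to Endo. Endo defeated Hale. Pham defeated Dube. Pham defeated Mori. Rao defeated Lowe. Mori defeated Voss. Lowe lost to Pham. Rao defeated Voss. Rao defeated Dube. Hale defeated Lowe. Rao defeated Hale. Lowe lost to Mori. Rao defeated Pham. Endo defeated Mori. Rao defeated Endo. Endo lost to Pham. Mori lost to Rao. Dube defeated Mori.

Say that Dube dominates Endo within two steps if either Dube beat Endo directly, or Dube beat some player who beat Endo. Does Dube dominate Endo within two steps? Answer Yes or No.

Dube did not beat Endo directly.
Dube beat Mori, Lowe, Voss. Of those, Voss beat Endo.

Yes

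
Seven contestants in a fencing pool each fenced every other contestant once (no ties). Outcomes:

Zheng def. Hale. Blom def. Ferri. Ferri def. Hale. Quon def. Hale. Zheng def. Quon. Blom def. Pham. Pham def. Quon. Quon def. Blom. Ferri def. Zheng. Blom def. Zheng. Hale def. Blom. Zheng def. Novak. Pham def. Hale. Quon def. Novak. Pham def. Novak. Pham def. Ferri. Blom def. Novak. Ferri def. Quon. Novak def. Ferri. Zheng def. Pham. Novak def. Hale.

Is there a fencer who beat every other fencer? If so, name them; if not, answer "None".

Highest win total is Zheng with 4 (out of 6 possible).
Zheng lost to Blom, Ferri, so no fencer went undefeated.

None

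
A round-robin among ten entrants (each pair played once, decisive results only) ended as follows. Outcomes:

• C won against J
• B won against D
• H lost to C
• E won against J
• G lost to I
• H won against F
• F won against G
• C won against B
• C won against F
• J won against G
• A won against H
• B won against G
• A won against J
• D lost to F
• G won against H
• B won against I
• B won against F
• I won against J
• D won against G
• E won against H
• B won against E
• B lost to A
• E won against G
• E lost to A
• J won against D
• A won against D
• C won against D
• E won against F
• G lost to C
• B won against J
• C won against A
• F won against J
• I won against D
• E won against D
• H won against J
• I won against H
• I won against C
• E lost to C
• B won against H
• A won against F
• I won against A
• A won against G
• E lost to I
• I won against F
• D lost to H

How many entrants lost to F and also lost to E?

F beat: D, G, J.
E beat: D, F, G, H, J.
Both beat: D, G, J — 3.

3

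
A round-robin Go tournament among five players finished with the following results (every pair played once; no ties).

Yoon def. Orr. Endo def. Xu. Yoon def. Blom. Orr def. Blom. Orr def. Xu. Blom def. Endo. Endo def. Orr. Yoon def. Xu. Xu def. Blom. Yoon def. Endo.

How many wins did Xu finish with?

1

Xu's results: beat Blom; lost to Orr, Yoon, Endo.
That is 1 win.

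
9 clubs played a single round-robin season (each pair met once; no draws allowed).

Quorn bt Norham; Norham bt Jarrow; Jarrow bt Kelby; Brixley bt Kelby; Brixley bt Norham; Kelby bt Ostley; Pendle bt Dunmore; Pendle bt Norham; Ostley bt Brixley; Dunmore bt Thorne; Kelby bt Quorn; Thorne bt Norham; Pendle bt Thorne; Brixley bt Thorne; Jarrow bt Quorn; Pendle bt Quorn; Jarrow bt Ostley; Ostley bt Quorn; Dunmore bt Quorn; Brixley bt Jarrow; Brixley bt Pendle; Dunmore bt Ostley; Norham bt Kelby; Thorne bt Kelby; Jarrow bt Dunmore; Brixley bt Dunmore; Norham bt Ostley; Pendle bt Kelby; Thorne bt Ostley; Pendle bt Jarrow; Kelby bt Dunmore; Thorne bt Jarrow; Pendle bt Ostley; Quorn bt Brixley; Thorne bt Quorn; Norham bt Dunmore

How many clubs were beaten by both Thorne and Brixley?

Thorne beat: Kelby, Norham, Quorn, Jarrow, Ostley.
Brixley beat: Kelby, Dunmore, Norham, Thorne, Pendle, Jarrow.
Both beat: Kelby, Norham, Jarrow — 3.

3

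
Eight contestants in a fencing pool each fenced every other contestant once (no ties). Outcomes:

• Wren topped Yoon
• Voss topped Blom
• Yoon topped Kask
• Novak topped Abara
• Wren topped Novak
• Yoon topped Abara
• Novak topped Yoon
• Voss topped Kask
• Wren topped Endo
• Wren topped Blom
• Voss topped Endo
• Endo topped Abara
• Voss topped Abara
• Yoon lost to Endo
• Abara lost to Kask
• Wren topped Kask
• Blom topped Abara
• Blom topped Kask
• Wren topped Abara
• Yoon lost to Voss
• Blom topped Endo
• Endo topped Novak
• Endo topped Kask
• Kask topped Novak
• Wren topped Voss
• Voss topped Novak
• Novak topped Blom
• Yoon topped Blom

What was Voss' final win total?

6

Voss' results: beat Kask, Blom, Endo, Abara, Yoon, Novak; lost to Wren.
That is 6 wins.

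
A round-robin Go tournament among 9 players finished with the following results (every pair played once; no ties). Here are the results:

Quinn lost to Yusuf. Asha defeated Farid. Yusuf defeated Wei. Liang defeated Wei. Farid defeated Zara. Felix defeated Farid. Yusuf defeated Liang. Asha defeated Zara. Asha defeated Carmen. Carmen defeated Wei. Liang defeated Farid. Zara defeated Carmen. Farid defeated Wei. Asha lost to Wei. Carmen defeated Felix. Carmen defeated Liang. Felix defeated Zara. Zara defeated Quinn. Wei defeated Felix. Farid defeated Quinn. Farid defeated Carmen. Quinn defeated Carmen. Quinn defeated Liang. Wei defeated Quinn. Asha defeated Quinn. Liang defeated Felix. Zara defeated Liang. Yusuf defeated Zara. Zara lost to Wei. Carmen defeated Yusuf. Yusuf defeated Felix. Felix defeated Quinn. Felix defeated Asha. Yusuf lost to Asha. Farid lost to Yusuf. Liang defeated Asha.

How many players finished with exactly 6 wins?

Win totals: Asha 5, Quinn 2, Felix 4, Carmen 4, Zara 3, Wei 4, Liang 4, Farid 4, Yusuf 6.
Exactly 6: Yusuf — 1 player.

1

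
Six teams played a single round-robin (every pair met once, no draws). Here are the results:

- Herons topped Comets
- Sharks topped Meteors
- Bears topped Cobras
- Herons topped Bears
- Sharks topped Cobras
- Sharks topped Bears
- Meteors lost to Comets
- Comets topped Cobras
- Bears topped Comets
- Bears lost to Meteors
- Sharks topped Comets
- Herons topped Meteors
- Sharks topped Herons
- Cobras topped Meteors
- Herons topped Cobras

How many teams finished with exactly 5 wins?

1

Win totals: Comets 2, Sharks 5, Cobras 1, Herons 4, Bears 2, Meteors 1.
Exactly 5: Sharks — 1 team.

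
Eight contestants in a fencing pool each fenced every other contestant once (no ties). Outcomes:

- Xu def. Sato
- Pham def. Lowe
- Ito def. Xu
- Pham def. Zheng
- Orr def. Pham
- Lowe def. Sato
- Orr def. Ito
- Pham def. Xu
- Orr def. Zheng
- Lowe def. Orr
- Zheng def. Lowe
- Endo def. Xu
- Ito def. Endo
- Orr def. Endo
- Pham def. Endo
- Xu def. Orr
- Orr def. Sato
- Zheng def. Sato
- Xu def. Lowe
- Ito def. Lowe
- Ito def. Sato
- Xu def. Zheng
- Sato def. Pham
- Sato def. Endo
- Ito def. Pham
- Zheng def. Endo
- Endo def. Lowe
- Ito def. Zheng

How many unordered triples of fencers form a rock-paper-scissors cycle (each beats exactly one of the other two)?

13

Win totals: Lowe 2, Xu 4, Sato 2, Ito 6, Endo 2, Pham 4, Orr 5, Zheng 3.
A fencer with w wins dominates both others in C(w,2) triples; summing gives 1 + 6 + 1 + 15 + 1 + 6 + 10 + 3 = 43 transitive triples.
Total triples C(8,3) = 56, so cyclic triples = 56 − 43 = 13.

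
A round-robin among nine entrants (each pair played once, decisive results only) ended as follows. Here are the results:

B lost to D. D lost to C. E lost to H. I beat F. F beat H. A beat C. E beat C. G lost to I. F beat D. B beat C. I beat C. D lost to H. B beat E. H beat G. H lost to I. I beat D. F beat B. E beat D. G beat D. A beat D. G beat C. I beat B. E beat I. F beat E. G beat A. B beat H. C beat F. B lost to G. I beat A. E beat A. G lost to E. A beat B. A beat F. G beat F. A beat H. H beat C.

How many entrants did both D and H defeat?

D beat: B.
H beat: C, D, E, G.
No one was beaten by both.

0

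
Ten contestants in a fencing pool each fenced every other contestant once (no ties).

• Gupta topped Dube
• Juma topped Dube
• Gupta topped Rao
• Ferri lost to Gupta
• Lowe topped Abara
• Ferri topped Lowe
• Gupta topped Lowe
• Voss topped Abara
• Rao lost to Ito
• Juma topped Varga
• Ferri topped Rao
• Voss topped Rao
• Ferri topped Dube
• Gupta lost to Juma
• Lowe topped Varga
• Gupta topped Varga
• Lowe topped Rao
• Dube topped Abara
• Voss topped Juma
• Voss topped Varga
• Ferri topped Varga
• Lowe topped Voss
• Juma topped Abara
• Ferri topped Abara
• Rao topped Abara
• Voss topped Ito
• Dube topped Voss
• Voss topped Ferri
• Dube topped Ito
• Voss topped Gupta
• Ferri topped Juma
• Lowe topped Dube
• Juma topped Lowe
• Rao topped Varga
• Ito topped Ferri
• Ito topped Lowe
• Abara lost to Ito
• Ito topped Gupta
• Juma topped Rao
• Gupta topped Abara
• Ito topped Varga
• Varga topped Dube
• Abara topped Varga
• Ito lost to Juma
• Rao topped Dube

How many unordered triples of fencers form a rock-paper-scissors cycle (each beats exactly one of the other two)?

17

Win totals: Ito 6, Gupta 6, Dube 3, Varga 1, Voss 7, Lowe 5, Abara 1, Ferri 6, Rao 3, Juma 7.
A fencer with w wins dominates both others in C(w,2) triples; summing gives 15 + 15 + 3 + 0 + 21 + 10 + 0 + 15 + 3 + 21 = 103 transitive triples.
Total triples C(10,3) = 120, so cyclic triples = 120 − 103 = 17.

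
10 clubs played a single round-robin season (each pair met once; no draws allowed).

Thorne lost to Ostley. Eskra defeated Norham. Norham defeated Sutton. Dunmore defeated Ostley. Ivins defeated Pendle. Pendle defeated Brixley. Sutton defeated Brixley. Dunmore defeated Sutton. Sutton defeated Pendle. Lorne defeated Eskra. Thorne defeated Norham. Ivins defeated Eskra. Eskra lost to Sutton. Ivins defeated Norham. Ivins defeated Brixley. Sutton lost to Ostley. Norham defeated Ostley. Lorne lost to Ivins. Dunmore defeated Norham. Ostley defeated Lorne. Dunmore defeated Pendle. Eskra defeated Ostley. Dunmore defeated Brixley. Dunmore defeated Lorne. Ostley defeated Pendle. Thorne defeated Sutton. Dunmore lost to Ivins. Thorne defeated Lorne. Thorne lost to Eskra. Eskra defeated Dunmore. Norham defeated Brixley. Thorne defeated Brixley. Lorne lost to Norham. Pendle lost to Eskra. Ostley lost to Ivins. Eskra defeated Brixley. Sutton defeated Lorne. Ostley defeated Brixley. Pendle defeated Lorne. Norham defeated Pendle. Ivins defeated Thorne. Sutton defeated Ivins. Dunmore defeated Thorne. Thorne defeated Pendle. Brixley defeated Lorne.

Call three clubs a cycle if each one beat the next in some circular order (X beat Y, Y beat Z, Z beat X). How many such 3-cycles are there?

15

Win totals: Ivins 8, Thorne 5, Lorne 1, Sutton 5, Dunmore 7, Eskra 6, Brixley 1, Ostley 5, Pendle 2, Norham 5.
A club with w wins dominates both others in C(w,2) triples; summing gives 28 + 10 + 0 + 10 + 21 + 15 + 0 + 10 + 1 + 10 = 105 transitive triples.
Total triples C(10,3) = 120, so cyclic triples = 120 − 105 = 15.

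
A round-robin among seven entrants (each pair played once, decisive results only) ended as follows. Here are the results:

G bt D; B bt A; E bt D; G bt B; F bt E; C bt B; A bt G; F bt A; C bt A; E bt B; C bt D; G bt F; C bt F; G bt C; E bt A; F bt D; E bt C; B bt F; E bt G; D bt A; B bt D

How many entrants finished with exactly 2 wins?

Win totals: A 1, B 3, C 4, D 1, E 5, F 3, G 4.
No entrant has exactly 2 wins.

0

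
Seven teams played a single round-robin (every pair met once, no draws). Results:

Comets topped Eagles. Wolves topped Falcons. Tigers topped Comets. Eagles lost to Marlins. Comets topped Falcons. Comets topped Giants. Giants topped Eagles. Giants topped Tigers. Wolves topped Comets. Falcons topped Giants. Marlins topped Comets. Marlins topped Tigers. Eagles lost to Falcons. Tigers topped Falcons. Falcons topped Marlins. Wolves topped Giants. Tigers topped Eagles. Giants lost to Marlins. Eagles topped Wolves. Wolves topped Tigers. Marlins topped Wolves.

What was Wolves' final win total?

Wolves' results: beat Comets, Tigers, Giants, Falcons; lost to Marlins, Eagles.
That is 4 wins.

4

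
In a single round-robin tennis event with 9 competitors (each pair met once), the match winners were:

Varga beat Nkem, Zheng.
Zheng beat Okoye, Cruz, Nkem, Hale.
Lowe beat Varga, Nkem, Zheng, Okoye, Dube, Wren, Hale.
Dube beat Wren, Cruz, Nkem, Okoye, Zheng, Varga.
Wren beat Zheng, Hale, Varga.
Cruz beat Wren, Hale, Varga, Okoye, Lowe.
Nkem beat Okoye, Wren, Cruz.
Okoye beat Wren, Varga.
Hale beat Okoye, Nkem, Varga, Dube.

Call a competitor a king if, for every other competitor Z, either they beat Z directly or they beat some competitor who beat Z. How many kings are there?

Wren cannot reach Lowe in two steps.
Okoye cannot reach Lowe, Cruz, Dube in two steps.
Hale cannot reach Lowe in two steps.
Nkem cannot reach Dube in two steps.
Lowe reaches everyone (king).
Zheng reaches everyone (king).
Varga cannot reach Lowe, Dube in two steps.
Cruz reaches everyone (king).
Dube reaches everyone (king).
Kings: Lowe, Zheng, Cruz, Dube — 4.

4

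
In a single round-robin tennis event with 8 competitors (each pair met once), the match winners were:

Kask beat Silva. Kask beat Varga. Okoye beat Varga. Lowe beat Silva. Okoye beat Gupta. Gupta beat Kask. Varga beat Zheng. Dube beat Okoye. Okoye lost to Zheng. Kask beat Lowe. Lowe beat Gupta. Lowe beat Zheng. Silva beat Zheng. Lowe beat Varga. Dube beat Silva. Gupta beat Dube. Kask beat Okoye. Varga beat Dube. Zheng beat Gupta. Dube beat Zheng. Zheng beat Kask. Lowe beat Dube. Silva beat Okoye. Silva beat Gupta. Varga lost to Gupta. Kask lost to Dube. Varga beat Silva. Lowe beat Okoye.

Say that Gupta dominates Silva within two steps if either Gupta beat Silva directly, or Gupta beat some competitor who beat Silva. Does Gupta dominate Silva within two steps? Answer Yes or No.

Gupta did not beat Silva directly.
Gupta beat Varga, Dube, Kask. Of those, Varga beat Silva.

Yes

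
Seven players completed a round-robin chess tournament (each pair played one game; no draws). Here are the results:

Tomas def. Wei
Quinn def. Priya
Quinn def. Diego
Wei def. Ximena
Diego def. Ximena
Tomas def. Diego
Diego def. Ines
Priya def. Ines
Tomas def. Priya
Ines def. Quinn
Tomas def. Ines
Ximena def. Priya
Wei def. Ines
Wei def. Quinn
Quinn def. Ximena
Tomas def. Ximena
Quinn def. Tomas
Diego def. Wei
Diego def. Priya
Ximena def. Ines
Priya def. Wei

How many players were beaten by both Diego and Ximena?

2

Diego beat: Ximena, Ines, Priya, Wei.
Ximena beat: Ines, Priya.
Both beat: Ines, Priya — 2.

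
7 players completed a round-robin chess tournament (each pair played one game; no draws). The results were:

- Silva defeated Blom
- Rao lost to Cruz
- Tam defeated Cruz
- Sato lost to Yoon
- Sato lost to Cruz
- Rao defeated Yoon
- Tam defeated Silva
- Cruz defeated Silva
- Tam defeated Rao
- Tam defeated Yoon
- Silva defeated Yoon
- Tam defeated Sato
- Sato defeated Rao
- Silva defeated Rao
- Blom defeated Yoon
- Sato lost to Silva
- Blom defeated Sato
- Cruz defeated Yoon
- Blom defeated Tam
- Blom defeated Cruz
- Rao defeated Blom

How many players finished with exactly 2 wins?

1

Win totals: Blom 4, Silva 4, Tam 5, Sato 1, Yoon 1, Cruz 4, Rao 2.
Exactly 2: Rao — 1 player.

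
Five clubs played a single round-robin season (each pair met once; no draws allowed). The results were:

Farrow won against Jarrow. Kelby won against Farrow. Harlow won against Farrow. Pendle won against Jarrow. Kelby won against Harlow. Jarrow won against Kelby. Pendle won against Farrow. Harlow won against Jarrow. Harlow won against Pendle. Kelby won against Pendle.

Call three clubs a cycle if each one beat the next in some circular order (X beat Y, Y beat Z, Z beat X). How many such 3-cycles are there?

3

Of the C(5,3) = 10 triples, the cyclic ones are: {Farrow, Jarrow, Kelby}; {Harlow, Jarrow, Kelby}; {Jarrow, Kelby, Pendle}.
That is 3.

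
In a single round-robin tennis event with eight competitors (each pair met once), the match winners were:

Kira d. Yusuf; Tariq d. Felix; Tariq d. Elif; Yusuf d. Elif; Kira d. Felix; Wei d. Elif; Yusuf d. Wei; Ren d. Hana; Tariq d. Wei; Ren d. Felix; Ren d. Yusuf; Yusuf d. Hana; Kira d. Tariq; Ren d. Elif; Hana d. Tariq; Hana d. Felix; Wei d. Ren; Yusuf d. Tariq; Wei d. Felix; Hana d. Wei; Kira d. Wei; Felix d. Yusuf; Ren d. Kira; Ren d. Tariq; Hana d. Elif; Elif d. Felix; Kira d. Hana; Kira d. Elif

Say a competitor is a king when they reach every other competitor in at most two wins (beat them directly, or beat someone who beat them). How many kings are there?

Tariq cannot reach Hana, Kira in two steps.
Yusuf cannot reach Kira in two steps.
Wei reaches everyone (king).
Hana cannot reach Kira in two steps.
Ren reaches everyone (king).
Kira reaches everyone (king).
Elif cannot reach Tariq, Wei, Hana, Ren, Kira in two steps.
Felix cannot reach Ren, Kira in two steps.
Kings: Wei, Ren, Kira — 3.

3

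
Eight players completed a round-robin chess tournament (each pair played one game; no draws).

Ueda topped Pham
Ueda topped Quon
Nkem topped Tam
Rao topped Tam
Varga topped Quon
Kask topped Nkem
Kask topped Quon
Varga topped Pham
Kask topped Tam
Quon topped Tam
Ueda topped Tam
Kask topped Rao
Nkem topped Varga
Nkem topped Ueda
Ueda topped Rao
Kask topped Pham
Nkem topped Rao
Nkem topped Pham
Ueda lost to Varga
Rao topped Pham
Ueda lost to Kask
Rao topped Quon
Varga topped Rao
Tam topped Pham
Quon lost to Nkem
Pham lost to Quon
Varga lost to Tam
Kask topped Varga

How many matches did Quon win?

2

Quon's results: beat Tam, Pham; lost to Ueda, Rao, Nkem, Varga, Kask.
That is 2 wins.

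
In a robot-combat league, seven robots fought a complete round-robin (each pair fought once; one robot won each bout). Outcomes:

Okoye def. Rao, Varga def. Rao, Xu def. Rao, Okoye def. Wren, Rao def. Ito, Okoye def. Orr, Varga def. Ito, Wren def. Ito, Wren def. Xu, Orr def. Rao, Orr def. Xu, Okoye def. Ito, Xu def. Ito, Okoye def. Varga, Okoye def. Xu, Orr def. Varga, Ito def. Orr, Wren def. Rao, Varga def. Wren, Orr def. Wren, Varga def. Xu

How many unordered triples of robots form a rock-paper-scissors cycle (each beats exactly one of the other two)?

Win totals: Rao 1, Ito 1, Xu 2, Okoye 6, Varga 4, Orr 4, Wren 3.
A robot with w wins dominates both others in C(w,2) triples; summing gives 0 + 0 + 1 + 15 + 6 + 6 + 3 = 31 transitive triples.
Total triples C(7,3) = 35, so cyclic triples = 35 − 31 = 4.

4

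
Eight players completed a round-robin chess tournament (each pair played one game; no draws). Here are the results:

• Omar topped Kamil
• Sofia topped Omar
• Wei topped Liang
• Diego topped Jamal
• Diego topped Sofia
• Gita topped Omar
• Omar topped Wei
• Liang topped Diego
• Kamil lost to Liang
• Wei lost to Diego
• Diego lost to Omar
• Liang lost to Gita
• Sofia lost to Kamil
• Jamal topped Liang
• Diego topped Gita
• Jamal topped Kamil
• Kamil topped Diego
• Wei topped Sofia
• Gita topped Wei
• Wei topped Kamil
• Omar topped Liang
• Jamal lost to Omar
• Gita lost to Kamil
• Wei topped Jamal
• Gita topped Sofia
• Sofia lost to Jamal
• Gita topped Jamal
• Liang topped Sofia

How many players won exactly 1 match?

Win totals: Liang 3, Jamal 3, Omar 5, Kamil 3, Gita 5, Sofia 1, Wei 4, Diego 4.
Exactly 1: Sofia — 1 player.

1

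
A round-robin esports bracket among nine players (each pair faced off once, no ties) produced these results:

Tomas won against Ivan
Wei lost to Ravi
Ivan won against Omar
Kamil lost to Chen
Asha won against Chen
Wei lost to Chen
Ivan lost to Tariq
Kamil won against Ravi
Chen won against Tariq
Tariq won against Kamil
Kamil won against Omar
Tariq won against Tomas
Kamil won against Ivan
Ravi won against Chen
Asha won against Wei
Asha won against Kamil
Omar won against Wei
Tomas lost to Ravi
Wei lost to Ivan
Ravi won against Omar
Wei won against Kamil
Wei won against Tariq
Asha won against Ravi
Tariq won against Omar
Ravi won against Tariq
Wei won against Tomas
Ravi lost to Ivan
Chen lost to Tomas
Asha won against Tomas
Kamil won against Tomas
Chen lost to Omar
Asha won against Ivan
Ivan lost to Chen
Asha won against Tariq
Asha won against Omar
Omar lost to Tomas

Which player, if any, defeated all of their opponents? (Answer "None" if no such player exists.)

Asha

Asha has 8 wins out of 8 opponents — a perfect record.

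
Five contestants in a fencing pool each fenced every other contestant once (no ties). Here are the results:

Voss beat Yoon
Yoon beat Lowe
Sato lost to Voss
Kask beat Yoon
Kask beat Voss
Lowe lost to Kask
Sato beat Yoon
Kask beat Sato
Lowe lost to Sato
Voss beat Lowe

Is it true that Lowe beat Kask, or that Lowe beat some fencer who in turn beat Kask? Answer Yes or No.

Lowe did not beat Kask directly.
Lowe beat no one, so there is no intermediate fencer.

No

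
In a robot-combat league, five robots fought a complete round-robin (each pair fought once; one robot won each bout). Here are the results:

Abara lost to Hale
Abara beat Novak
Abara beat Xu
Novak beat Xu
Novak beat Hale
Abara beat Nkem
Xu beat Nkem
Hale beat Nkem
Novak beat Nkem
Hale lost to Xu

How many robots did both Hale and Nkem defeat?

Hale beat: Abara, Nkem.
Nkem beat: no one.
No one was beaten by both.

0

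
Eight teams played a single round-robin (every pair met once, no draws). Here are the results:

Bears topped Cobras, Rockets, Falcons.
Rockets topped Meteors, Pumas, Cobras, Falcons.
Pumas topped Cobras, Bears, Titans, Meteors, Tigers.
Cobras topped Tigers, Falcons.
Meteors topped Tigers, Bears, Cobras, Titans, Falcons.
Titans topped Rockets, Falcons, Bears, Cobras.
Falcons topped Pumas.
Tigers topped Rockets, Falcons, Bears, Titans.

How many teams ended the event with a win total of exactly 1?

1

Win totals: Cobras 2, Pumas 5, Falcons 1, Titans 4, Tigers 4, Rockets 4, Meteors 5, Bears 3.
Exactly 1: Falcons — 1 team.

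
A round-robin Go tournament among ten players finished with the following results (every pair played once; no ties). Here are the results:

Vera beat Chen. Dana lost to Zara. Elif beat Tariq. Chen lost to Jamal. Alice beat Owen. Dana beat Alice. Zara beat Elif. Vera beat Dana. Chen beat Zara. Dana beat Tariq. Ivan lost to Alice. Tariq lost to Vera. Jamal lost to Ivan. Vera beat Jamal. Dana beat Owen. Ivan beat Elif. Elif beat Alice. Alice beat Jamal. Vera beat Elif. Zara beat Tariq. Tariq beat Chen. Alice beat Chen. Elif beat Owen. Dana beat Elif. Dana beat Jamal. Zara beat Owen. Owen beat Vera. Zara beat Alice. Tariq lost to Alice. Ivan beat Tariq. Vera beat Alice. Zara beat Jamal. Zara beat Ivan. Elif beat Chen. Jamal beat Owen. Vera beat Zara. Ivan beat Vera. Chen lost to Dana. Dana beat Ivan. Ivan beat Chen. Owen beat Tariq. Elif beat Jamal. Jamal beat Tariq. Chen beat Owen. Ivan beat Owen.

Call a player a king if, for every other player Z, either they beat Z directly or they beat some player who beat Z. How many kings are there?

5

Ivan reaches everyone (king).
Elif cannot reach Dana in two steps.
Vera reaches everyone (king).
Jamal cannot reach Ivan, Elif, Dana, Alice in two steps.
Dana reaches everyone (king).
Owen cannot reach Ivan in two steps.
Alice cannot reach Dana in two steps.
Chen reaches everyone (king).
Zara reaches everyone (king).
Tariq cannot reach Ivan, Elif, Vera, Jamal, Dana, Alice in two steps.
Kings: Ivan, Vera, Dana, Chen, Zara — 5.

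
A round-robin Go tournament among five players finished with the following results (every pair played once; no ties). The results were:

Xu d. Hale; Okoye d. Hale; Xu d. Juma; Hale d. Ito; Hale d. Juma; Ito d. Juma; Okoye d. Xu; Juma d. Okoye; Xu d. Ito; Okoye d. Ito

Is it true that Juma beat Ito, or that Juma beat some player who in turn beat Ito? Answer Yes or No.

Juma did not beat Ito directly.
Juma beat Okoye. Of those, Okoye beat Ito.

Yes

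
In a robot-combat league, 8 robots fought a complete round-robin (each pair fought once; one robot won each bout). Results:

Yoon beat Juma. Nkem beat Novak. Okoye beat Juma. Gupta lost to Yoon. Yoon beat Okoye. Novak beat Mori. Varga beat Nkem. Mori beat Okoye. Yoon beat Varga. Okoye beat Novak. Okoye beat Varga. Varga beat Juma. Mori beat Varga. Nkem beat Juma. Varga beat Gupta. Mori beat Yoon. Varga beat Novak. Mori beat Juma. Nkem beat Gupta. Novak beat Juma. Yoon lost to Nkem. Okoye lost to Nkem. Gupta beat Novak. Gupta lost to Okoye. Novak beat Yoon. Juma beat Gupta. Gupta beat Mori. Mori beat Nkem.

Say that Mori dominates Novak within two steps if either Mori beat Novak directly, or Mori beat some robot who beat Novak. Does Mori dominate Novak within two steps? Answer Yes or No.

Yes

Mori did not beat Novak directly.
Mori beat Nkem, Juma, Okoye, Yoon, Varga. Of those, Nkem beat Novak.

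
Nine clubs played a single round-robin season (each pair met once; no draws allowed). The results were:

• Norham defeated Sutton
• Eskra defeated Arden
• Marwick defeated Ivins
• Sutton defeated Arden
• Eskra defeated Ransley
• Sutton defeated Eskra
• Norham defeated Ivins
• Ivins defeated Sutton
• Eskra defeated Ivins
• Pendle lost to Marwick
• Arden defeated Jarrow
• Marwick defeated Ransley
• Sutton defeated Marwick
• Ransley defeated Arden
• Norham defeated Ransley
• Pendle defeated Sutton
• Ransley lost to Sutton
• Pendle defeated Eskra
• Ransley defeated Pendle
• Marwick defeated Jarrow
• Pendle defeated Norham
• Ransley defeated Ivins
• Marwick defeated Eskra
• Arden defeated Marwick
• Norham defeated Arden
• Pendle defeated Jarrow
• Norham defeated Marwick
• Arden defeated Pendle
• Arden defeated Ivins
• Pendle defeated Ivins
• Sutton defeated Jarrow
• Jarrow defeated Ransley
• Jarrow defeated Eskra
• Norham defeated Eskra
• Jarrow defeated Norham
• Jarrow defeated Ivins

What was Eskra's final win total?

Eskra's results: beat Ransley, Arden, Ivins; lost to Sutton, Marwick, Jarrow, Pendle, Norham.
That is 3 wins.

3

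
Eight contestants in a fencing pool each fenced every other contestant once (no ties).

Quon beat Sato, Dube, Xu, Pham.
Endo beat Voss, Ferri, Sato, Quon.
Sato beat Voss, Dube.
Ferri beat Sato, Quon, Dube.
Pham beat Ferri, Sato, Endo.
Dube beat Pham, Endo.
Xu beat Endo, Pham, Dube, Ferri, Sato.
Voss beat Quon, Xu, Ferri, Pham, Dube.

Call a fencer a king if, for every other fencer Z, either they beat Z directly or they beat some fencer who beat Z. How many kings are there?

Pham cannot reach Xu in two steps.
Dube cannot reach Xu in two steps.
Voss reaches everyone (king).
Xu reaches everyone (king).
Endo reaches everyone (king).
Quon reaches everyone (king).
Sato reaches everyone (king).
Ferri reaches everyone (king).
Kings: Voss, Xu, Endo, Quon, Sato, Ferri — 6.

6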